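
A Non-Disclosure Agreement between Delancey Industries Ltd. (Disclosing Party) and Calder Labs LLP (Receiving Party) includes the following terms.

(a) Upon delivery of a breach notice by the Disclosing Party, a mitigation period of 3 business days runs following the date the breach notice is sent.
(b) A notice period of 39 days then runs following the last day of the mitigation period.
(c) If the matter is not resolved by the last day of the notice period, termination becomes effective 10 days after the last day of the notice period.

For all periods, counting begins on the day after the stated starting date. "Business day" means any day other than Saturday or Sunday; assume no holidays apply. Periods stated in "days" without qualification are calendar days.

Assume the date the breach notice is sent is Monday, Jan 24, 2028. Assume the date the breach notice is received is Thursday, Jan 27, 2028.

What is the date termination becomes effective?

Mar 16, 2028

From Monday, Jan 24, 2028, 3 business days (Jan 25, Jan 26, Jan 27, skipping weekends) brings us to Thursday, Jan 27, 2028, which is the last day of the mitigation period.
The last day of the notice period: Jan 27, 2028 + 39 days = Mar 6, 2028.
The date termination becomes effective: Mar 6, 2028 + 10 days = Mar 16, 2028.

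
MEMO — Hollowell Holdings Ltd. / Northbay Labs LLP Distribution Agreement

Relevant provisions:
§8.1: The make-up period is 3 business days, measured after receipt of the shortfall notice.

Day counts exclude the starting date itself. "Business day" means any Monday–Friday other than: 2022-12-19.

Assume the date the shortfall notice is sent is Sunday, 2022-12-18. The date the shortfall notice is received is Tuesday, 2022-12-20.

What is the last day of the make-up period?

The last day of the make-up period: 3 business days after Tuesday, 2022-12-20, skipping weekends — Dec 21, Dec 22, Dec 23 — lands on Friday, 2022-12-23.

2022-12-23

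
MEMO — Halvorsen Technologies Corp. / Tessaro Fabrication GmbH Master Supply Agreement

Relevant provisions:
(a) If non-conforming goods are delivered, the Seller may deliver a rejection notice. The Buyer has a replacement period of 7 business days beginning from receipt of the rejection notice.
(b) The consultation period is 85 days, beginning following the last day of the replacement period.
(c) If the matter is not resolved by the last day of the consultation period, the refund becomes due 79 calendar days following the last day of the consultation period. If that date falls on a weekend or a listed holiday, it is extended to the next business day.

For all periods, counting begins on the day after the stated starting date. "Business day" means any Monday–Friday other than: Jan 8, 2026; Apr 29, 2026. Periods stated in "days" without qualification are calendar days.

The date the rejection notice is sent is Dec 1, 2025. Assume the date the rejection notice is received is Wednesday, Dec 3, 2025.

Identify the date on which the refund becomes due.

The last day of the replacement period: 7 business days after Wednesday, Dec 3, 2025, skipping weekends — Dec 4, Dec 5, Dec 8, Dec 9, Dec 10, Dec 11, Dec 12 — lands on Friday, Dec 12, 2025.
Adding 85 calendar days to Dec 12, 2025 gives Mar 7, 2026, which is the last day of the consultation period.
The date on which the refund becomes due: 79 calendar days after Mar 7, 2026 is May 25, 2026. May 25, 2026 is a Monday and is not a listed holiday, so no roll-forward applies.

May 25, 2026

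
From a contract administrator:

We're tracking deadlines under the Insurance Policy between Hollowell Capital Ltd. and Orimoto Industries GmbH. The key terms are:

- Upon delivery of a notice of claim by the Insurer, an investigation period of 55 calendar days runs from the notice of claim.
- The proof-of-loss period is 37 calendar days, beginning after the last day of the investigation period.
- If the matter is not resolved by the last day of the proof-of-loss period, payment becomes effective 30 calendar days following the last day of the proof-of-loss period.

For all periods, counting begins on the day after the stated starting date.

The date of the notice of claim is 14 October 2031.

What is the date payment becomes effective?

The last day of the investigation period: 14 October 2031 + 55 days = 8 December 2031.
The last day of the proof-of-loss period: 8 December 2031 + 37 days = 14 January 2032.
Adding 30 calendar days to 14 January 2032 gives 13 February 2032, which is the date payment becomes effective.

13 February 2032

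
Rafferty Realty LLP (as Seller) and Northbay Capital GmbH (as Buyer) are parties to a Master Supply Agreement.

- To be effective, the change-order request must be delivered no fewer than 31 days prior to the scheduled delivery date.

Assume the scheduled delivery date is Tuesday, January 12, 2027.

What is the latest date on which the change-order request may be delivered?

December 12, 2026

January 12, 2027 minus 31 days is December 12, 2026.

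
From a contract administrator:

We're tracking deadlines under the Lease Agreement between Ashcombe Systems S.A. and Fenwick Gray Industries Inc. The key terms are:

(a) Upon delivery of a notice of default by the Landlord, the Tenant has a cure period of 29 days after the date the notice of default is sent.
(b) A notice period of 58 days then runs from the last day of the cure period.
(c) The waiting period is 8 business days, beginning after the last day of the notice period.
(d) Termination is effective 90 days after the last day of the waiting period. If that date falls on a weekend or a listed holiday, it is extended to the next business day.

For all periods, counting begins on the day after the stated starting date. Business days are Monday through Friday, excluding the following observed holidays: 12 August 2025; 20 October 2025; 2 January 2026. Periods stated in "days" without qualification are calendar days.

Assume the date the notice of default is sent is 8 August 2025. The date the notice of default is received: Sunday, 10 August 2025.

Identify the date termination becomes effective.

11 February 2026

The last day of the cure period: 8 August 2025 + 29 days = 6 September 2025.
Adding 58 calendar days to 6 September 2025 gives 3 November 2025, which is the last day of the notice period.
From Monday, 3 November 2025, 8 business days (Nov 4, Nov 5, Nov 6, Nov 7, Nov 10, Nov 11, Nov 12, Nov 13, skipping weekends) brings us to Thursday, 13 November 2025, which is the last day of the waiting period.
The date termination becomes effective: 13 November 2025 + 90 days = 11 February 2026. 11 February 2026 is a Wednesday and is not a listed holiday, so no roll-forward applies.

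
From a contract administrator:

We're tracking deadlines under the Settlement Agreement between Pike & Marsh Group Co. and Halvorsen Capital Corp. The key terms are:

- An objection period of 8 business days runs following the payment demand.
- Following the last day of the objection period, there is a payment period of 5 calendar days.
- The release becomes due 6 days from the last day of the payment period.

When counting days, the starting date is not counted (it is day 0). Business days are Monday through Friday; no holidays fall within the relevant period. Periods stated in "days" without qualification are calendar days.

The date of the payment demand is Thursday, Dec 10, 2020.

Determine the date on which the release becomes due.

The last day of the objection period: counting 8 business days from Thursday, Dec 10, 2020 (Dec 11, Dec 14, Dec 15, Dec 16, Dec 17, Dec 18, Dec 21, Dec 22, skipping weekends) reaches Tuesday, Dec 22, 2020.
The last day of the payment period: 5 calendar days after Dec 22, 2020 is Dec 27, 2020.
The date on which the release becomes due: 6 calendar days after Dec 27, 2020 is Jan 2, 2021.

Jan 2, 2021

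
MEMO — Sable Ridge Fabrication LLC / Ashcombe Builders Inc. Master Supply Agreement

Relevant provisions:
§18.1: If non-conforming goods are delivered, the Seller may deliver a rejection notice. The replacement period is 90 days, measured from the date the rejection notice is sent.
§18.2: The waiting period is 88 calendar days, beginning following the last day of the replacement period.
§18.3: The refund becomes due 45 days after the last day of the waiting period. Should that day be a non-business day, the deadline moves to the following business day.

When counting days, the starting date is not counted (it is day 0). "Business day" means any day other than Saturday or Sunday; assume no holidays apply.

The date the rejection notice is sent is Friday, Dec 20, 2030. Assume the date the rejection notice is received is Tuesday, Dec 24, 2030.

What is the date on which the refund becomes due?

Jul 31, 2031

The last day of the replacement period: 90 calendar days after Dec 20, 2030 is Mar 20, 2031.
The last day of the waiting period: 88 calendar days after Mar 20, 2031 is Jun 16, 2031.
The date on which the refund becomes due: 45 calendar days after Jun 16, 2031 is Jul 31, 2031. Jul 31, 2031 is a Thursday, so no roll-forward applies.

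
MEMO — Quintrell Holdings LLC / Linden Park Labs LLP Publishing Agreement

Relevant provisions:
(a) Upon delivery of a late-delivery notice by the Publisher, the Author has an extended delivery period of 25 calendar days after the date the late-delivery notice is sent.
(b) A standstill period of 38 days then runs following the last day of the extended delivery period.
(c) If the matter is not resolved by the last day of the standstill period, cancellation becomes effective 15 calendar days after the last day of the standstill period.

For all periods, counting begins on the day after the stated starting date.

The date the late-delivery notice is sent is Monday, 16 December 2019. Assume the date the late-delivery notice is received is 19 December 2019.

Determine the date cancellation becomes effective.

3 March 2020

The last day of the extended delivery period: 16 December 2019 + 25 days = 10 January 2020.
Adding 38 calendar days to 10 January 2020 gives 17 February 2020, which is the last day of the standstill period.
The date cancellation becomes effective: 15 calendar days after 17 February 2020 is 3 March 2020.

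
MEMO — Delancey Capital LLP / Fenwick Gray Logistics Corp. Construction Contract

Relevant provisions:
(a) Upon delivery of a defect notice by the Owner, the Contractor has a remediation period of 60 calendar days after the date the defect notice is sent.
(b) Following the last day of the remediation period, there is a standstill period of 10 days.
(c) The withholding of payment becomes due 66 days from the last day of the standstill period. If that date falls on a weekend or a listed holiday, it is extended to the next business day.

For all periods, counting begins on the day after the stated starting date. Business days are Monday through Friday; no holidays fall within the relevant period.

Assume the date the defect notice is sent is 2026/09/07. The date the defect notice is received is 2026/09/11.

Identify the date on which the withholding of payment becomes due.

2027/01/21

Adding 60 calendar days to 2026/09/07 gives 2026/11/06, which is the last day of the remediation period.
The last day of the standstill period: 2026/11/06 + 10 days = 2026/11/16.
The date on which the withholding of payment becomes due: 2026/11/16 + 66 days = 2027/01/21. 2027/01/21 is a Thursday, so no roll-forward applies.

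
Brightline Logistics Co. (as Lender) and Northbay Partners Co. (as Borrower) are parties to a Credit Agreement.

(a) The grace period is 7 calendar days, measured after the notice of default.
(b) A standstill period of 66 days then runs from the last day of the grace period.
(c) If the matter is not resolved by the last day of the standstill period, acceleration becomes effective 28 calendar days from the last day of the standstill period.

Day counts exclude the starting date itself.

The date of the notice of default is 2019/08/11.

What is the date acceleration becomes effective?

2019/11/20

The last day of the grace period: 7 calendar days after 2019/08/11 is 2019/08/18.
Adding 66 calendar days to 2019/08/18 gives 2019/10/23, which is the last day of the standstill period.
The date acceleration becomes effective: 2019/10/23 + 28 days = 2019/11/20.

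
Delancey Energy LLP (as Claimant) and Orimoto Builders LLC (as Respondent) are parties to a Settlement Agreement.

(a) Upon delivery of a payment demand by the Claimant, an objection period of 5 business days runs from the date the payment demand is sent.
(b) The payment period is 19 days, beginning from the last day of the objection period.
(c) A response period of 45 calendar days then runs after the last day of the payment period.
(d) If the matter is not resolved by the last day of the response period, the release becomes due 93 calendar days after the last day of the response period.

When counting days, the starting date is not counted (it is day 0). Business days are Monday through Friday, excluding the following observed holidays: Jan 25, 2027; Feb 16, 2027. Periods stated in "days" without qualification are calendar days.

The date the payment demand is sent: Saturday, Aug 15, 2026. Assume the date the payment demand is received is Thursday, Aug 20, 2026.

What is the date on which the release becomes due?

The last day of the objection period: 5 business days after Saturday, Aug 15, 2026, skipping weekends — Aug 17, Aug 18, Aug 19, Aug 20, Aug 21 — lands on Friday, Aug 21, 2026.
The last day of the payment period: 19 calendar days after Aug 21, 2026 is Sep 9, 2026.
The last day of the response period: 45 calendar days after Sep 9, 2026 is Oct 24, 2026.
The date on which the release becomes due: 93 calendar days after Oct 24, 2026 is Jan 25, 2027.

Jan 25, 2027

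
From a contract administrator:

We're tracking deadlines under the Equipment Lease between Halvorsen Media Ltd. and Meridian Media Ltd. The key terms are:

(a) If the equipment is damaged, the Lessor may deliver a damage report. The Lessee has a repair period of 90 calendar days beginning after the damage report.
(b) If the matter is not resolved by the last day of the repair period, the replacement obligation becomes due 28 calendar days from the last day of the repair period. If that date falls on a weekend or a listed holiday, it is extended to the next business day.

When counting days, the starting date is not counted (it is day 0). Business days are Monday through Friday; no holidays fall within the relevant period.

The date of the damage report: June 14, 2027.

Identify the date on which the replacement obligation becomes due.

The last day of the repair period: June 14, 2027 + 90 days = September 12, 2027.
The date on which the replacement obligation becomes due: September 12, 2027 + 28 days = October 10, 2027. That falls on a Sunday, so it rolls to the next business day, Monday, October 11, 2027.

October 11, 2027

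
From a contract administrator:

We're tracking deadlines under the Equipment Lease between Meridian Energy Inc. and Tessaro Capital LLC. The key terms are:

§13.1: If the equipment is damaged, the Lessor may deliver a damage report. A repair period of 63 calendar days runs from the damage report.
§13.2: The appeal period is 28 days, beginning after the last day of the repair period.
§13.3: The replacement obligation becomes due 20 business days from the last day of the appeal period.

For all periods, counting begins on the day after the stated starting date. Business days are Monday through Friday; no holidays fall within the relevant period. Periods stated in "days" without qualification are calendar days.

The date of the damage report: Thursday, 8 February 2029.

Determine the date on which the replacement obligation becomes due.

The last day of the repair period: 63 calendar days after 8 February 2029 is 12 April 2029.
Adding 28 calendar days to 12 April 2029 gives 10 May 2029, which is the last day of the appeal period.
The date on which the replacement obligation becomes due: 20 business days after Thursday, 10 May 2029, skipping weekends — May 11, May 14, May 15, May 16, …, Jun 5, Jun 6, Jun 7 — lands on Thursday, 7 June 2029.

7 June 2029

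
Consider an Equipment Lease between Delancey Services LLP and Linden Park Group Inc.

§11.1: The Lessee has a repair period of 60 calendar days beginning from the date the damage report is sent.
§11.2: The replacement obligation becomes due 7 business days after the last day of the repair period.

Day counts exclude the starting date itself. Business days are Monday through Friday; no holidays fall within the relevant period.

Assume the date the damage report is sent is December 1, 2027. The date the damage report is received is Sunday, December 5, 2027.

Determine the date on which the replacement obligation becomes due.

Adding 60 calendar days to December 1, 2027 gives January 30, 2028, which is the last day of the repair period.
The date on which the replacement obligation becomes due: 7 business days after Sunday, January 30, 2028, skipping weekends — Jan 31, Feb 1, Feb 2, Feb 3, Feb 4, Feb 7, Feb 8 — lands on Tuesday, February 8, 2028.

February 8, 2028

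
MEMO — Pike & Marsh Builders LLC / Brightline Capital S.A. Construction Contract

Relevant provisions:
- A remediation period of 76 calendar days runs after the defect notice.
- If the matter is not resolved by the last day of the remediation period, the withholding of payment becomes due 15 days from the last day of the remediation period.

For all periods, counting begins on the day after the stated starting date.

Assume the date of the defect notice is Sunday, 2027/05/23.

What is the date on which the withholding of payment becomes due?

Adding 76 calendar days to 2027/05/23 gives 2027/08/07, which is the last day of the remediation period.
Adding 15 calendar days to 2027/08/07 gives 2027/08/22, which is the date on which the withholding of payment becomes due.

2027/08/22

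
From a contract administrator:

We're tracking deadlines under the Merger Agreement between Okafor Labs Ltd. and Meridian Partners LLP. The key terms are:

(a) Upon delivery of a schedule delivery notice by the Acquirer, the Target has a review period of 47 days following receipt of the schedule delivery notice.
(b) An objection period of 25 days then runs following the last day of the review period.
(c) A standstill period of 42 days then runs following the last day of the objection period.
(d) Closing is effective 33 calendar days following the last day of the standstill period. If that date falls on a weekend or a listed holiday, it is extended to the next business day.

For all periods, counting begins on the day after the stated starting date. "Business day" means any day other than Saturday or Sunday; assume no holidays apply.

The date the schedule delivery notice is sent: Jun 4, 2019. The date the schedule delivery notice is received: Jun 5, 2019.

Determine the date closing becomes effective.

Oct 30, 2019

The last day of the review period: 47 calendar days after Jun 5, 2019 is Jul 22, 2019.
The last day of the objection period: Jul 22, 2019 + 25 days = Aug 16, 2019.
The last day of the standstill period: 42 calendar days after Aug 16, 2019 is Sep 27, 2019.
The date closing becomes effective: 33 calendar days after Sep 27, 2019 is Oct 30, 2019. Oct 30, 2019 is a Wednesday, so no roll-forward applies.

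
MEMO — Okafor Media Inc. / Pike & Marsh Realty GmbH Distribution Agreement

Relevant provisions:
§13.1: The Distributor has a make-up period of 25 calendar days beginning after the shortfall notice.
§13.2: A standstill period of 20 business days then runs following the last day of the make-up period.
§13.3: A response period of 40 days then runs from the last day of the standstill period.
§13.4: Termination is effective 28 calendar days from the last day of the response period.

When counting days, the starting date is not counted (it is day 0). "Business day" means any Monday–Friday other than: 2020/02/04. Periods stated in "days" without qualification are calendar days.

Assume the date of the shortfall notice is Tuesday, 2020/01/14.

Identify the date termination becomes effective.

Adding 25 calendar days to 2020/01/14 gives 2020/02/08, which is the last day of the make-up period.
The last day of the standstill period: 20 business days after Saturday, 2020/02/08, skipping weekends — Feb 10, Feb 11, Feb 12, Feb 13, …, Mar 4, Mar 5, Mar 6 — lands on Friday, 2020/03/06.
Adding 40 calendar days to 2020/03/06 gives 2020/04/15, which is the last day of the response period.
Adding 28 calendar days to 2020/04/15 gives 2020/05/13, which is the date termination becomes effective.

2020/05/13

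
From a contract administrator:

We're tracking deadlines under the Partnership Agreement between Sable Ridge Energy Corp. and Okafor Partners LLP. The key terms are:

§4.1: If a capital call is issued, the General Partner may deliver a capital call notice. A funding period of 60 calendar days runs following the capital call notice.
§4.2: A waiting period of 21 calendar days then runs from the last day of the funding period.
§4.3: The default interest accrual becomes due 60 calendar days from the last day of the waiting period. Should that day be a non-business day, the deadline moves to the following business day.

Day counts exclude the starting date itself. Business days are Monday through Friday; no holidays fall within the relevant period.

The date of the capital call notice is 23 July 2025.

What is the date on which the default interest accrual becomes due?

The last day of the funding period: 60 calendar days after 23 July 2025 is 21 September 2025.
Adding 21 calendar days to 21 September 2025 gives 12 October 2025, which is the last day of the waiting period.
The date on which the default interest accrual becomes due: 12 October 2025 + 60 days = 11 December 2025. 11 December 2025 is a Thursday, so no roll-forward applies.

11 December 2025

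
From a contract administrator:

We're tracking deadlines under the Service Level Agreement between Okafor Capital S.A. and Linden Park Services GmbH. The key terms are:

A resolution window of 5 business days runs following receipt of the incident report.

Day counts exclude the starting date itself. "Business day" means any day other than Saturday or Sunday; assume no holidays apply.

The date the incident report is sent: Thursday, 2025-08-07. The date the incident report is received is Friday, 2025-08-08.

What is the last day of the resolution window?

The last day of the resolution window: counting 5 business days from Friday, 2025-08-08 (Aug 11, Aug 12, Aug 13, Aug 14, Aug 15, skipping weekends) reaches Friday, 2025-08-15.

2025-08-15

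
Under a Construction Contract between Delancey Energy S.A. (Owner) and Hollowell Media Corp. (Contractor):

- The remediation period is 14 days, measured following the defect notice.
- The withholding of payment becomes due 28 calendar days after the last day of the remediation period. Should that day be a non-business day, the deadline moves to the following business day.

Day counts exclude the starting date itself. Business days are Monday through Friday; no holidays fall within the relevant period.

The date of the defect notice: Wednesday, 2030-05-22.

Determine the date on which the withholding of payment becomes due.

The last day of the remediation period: 14 calendar days after 2030-05-22 is 2030-06-05.
The date on which the withholding of payment becomes due: 28 calendar days after 2030-06-05 is 2030-07-03. 2030-07-03 is a Wednesday, so no roll-forward applies.

2030-07-03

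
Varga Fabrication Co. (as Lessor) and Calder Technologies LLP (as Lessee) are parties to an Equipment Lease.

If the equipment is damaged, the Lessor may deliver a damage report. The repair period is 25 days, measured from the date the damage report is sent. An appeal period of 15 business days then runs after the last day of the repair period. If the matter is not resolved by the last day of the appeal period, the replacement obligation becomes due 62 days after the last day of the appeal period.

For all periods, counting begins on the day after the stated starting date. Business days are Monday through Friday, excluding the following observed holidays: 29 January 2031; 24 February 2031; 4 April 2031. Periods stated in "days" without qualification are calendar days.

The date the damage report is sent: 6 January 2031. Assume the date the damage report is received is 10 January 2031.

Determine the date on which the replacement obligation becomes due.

24 April 2031

Adding 25 calendar days to 6 January 2031 gives 31 January 2031, which is the last day of the repair period.
The last day of the appeal period: 15 business days after Friday, 31 January 2031, skipping weekends — Feb 3, Feb 4, Feb 5, Feb 6, …, Feb 19, Feb 20, Feb 21 — lands on Friday, 21 February 2031.
The date on which the replacement obligation becomes due: 21 February 2031 + 62 days = 24 April 2031.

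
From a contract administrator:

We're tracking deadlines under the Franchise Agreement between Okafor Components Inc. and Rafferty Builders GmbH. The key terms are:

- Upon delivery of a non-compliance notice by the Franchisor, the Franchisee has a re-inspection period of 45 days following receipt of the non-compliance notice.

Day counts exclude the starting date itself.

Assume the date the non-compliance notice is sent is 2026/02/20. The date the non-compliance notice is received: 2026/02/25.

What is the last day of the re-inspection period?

The last day of the re-inspection period: 45 calendar days after 2026/02/25 is 2026/04/11.

2026/04/11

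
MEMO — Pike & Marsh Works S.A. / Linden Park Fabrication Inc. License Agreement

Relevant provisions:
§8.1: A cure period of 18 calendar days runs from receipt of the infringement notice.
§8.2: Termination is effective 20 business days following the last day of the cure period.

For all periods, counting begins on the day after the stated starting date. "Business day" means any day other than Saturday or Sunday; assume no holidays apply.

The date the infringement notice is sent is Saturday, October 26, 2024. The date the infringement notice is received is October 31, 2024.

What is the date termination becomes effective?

Adding 18 calendar days to October 31, 2024 gives November 18, 2024, which is the last day of the cure period.
From Monday, November 18, 2024, 20 business days (Nov 19, Nov 20, Nov 21, Nov 22, …, Dec 12, Dec 13, Dec 16, skipping weekends) brings us to Monday, December 16, 2024, which is the date termination becomes effective.

December 16, 2024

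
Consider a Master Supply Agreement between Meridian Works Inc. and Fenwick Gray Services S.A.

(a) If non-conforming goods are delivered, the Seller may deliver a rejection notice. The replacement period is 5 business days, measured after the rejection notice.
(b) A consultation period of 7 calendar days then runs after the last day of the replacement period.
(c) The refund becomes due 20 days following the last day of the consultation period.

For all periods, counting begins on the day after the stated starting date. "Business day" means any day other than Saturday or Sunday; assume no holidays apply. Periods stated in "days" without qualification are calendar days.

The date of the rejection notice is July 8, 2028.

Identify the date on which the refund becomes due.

The last day of the replacement period: counting 5 business days from Saturday, July 8, 2028 (Jul 10, Jul 11, Jul 12, Jul 13, Jul 14, skipping weekends) reaches Friday, July 14, 2028.
The last day of the consultation period: July 14, 2028 + 7 days = July 21, 2028.
Adding 20 calendar days to July 21, 2028 gives August 10, 2028, which is the date on which the refund becomes due.

August 10, 2028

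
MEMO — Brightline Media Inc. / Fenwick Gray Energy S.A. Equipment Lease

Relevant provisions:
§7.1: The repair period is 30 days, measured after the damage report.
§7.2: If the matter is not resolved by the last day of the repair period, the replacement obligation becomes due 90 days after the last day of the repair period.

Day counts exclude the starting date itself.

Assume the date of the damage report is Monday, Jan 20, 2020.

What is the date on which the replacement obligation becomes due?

May 19, 2020

The last day of the repair period: Jan 20, 2020 + 30 days = Feb 19, 2020.
Adding 90 calendar days to Feb 19, 2020 gives May 19, 2020, which is the date on which the replacement obligation becomes due.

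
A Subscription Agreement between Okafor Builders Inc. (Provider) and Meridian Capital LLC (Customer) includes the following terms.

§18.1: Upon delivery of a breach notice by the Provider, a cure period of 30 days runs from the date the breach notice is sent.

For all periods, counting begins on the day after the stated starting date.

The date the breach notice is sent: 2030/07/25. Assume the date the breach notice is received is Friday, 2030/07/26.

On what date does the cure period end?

2030/08/24

Adding 30 calendar days to 2030/07/25 gives 2030/08/24, which is the last day of the cure period.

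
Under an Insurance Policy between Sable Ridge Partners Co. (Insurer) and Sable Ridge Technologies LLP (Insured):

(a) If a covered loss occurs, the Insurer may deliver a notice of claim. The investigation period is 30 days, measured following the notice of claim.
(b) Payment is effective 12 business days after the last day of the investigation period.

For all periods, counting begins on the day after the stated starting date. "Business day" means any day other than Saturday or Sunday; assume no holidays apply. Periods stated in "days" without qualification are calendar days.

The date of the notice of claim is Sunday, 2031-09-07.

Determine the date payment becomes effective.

The last day of the investigation period: 30 calendar days after 2031-09-07 is 2031-10-07.
The date payment becomes effective: counting 12 business days from Tuesday, 2031-10-07 (Oct 8, Oct 9, Oct 10, Oct 13, …, Oct 21, Oct 22, Oct 23, skipping weekends) reaches Thursday, 2031-10-23.

2031-10-23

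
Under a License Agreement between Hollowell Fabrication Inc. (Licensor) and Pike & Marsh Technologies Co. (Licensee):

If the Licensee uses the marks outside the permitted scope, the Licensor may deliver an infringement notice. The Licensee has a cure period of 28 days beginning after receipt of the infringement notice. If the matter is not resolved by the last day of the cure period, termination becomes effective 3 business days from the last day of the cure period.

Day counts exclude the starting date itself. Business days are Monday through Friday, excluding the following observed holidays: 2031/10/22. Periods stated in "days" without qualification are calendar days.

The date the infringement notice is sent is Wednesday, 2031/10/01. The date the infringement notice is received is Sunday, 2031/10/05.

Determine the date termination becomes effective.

2031/11/05

Adding 28 calendar days to 2031/10/05 gives 2031/11/02, which is the last day of the cure period.
The date termination becomes effective: counting 3 business days from Sunday, 2031/11/02 (Nov 3, Nov 4, Nov 5, skipping weekends) reaches Wednesday, 2031/11/05.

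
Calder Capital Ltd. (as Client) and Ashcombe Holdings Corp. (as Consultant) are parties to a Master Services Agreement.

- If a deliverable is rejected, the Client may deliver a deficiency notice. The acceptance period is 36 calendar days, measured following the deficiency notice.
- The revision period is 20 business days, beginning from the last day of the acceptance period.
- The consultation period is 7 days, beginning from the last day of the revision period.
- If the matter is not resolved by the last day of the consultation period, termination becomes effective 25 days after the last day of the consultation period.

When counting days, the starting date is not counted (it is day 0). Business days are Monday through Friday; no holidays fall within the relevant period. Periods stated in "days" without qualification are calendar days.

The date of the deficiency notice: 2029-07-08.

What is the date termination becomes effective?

Adding 36 calendar days to 2029-07-08 gives 2029-08-13, which is the last day of the acceptance period.
The last day of the revision period: 20 business days after Monday, 2029-08-13, skipping weekends — Aug 14, Aug 15, Aug 16, Aug 17, …, Sep 6, Sep 7, Sep 10 — lands on Monday, 2029-09-10.
The last day of the consultation period: 2029-09-10 + 7 days = 2029-09-17.
The date termination becomes effective: 2029-09-17 + 25 days = 2029-10-12.

2029-10-12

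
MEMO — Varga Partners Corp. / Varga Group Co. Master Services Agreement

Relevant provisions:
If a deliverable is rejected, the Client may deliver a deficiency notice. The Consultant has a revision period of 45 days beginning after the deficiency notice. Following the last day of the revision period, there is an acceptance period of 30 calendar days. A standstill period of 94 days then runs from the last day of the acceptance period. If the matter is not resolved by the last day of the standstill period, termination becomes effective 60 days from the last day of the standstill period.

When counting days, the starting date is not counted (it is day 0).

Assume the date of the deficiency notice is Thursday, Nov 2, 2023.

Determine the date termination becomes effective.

Jun 18, 2024

The last day of the revision period: Nov 2, 2023 + 45 days = Dec 17, 2023.
The last day of the acceptance period: 30 calendar days after Dec 17, 2023 is Jan 16, 2024.
The last day of the standstill period: Jan 16, 2024 + 94 days = Apr 19, 2024.
Adding 60 calendar days to Apr 19, 2024 gives Jun 18, 2024, which is the date termination becomes effective.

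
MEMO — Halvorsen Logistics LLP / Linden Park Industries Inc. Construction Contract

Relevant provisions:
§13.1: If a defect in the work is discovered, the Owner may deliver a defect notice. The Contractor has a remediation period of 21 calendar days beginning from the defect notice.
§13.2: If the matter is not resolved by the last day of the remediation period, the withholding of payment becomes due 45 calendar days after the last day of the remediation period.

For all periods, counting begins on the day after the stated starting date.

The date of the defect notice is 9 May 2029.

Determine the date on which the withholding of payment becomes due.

14 July 2029

The last day of the remediation period: 9 May 2029 + 21 days = 30 May 2029.
The date on which the withholding of payment becomes due: 30 May 2029 + 45 days = 14 July 2029.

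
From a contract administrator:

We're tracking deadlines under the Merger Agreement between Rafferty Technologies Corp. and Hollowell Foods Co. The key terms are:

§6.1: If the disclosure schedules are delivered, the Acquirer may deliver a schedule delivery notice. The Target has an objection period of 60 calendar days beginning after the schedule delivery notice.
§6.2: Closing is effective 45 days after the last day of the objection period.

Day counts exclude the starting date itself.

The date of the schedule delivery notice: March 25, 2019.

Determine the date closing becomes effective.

Adding 60 calendar days to March 25, 2019 gives May 24, 2019, which is the last day of the objection period.
The date closing becomes effective: 45 calendar days after May 24, 2019 is July 8, 2019.

July 8, 2019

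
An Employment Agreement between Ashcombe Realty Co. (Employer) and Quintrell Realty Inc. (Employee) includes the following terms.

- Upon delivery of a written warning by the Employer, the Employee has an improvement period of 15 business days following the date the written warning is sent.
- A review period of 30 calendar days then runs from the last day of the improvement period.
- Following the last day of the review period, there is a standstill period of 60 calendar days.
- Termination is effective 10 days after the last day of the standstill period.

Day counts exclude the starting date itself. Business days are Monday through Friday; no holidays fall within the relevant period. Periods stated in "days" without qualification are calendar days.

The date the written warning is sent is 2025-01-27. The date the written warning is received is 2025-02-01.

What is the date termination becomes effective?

2025-05-28

The last day of the improvement period: 15 business days after Monday, 2025-01-27, skipping weekends — Jan 28, Jan 29, Jan 30, Jan 31, …, Feb 13, Feb 14, Feb 17 — lands on Monday, 2025-02-17.
Adding 30 calendar days to 2025-02-17 gives 2025-03-19, which is the last day of the review period.
The last day of the standstill period: 2025-03-19 + 60 days = 2025-05-18.
The date termination becomes effective: 10 calendar days after 2025-05-18 is 2025-05-28.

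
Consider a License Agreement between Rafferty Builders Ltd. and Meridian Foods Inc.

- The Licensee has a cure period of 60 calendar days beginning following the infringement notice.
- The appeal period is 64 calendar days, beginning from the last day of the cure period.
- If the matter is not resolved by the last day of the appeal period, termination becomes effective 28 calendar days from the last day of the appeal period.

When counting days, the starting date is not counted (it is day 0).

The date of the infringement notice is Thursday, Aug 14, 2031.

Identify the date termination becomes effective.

The last day of the cure period: Aug 14, 2031 + 60 days = Oct 13, 2031.
The last day of the appeal period: 64 calendar days after Oct 13, 2031 is Dec 16, 2031.
Adding 28 calendar days to Dec 16, 2031 gives Jan 13, 2032, which is the date termination becomes effective.

Jan 13, 2032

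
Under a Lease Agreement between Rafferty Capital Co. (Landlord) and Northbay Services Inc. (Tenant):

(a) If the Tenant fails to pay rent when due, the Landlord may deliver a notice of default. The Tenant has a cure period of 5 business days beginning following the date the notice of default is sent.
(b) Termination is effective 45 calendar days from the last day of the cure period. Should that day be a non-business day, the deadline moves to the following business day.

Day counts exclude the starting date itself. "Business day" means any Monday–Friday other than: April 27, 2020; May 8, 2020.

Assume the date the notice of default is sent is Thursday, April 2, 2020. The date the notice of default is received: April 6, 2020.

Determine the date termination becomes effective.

May 25, 2020

From Thursday, April 2, 2020, 5 business days (Apr 3, Apr 6, Apr 7, Apr 8, Apr 9, skipping weekends) brings us to Thursday, April 9, 2020, which is the last day of the cure period.
The date termination becomes effective: April 9, 2020 + 45 days = May 24, 2020. That falls on a Sunday, so it rolls to the next business day, Monday, May 25, 2020.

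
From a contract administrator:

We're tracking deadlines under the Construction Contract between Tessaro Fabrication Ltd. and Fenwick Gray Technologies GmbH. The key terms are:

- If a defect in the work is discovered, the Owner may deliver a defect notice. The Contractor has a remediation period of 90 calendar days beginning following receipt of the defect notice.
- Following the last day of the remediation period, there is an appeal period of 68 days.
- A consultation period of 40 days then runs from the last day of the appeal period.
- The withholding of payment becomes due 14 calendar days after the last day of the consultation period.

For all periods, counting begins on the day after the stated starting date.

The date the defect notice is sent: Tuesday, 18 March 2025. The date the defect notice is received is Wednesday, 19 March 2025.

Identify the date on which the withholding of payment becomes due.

17 October 2025

The last day of the remediation period: 19 March 2025 + 90 days = 17 June 2025.
The last day of the appeal period: 68 calendar days after 17 June 2025 is 24 August 2025.
The last day of the consultation period: 40 calendar days after 24 August 2025 is 3 October 2025.
Adding 14 calendar days to 3 October 2025 gives 17 October 2025, which is the date on which the withholding of payment becomes due.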